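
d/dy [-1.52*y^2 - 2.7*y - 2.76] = -3.04*y - 2.7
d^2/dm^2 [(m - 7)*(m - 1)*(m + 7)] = 6*m - 2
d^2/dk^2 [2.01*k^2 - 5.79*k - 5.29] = 4.02000000000000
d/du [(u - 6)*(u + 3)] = 2*u - 3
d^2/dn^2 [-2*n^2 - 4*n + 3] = -4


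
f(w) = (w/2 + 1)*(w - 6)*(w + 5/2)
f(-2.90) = -1.60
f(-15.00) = -1706.25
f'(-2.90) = 5.96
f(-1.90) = -0.24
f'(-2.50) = 2.12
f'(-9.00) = 124.00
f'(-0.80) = -8.84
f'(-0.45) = -10.02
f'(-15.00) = 349.00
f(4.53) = -33.74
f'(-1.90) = -2.74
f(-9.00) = -341.25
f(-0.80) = -6.94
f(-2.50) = 0.00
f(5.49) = -15.26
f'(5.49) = 25.98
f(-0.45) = -10.25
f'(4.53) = 12.99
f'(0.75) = -11.28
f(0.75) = -23.46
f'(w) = (w/2 + 1)*(w - 6) + (w/2 + 1)*(w + 5/2) + (w - 6)*(w + 5/2)/2 = 3*w^2/2 - 3*w/2 - 11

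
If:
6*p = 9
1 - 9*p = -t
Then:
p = 3/2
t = 25/2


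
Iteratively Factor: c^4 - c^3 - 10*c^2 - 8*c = (c + 2)*(c^3 - 3*c^2 - 4*c) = (c - 4)*(c + 2)*(c^2 + c) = (c - 4)*(c + 1)*(c + 2)*(c)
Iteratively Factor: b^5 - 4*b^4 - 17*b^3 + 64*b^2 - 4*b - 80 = (b + 1)*(b^4 - 5*b^3 - 12*b^2 + 76*b - 80) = (b - 2)*(b + 1)*(b^3 - 3*b^2 - 18*b + 40) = (b - 2)^2*(b + 1)*(b^2 - b - 20) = (b - 2)^2*(b + 1)*(b + 4)*(b - 5)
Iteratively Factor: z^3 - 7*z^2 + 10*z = (z)*(z^2 - 7*z + 10) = z*(z - 2)*(z - 5)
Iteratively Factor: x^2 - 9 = (x + 3)*(x - 3)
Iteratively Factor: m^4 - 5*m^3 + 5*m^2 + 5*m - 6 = (m - 2)*(m^3 - 3*m^2 - m + 3) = (m - 2)*(m + 1)*(m^2 - 4*m + 3) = (m - 3)*(m - 2)*(m + 1)*(m - 1)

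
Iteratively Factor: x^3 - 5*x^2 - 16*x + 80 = (x - 4)*(x^2 - x - 20) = (x - 4)*(x + 4)*(x - 5)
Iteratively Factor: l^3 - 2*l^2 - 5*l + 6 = (l - 3)*(l^2 + l - 2) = (l - 3)*(l + 2)*(l - 1)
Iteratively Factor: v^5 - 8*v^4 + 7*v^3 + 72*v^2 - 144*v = (v + 3)*(v^4 - 11*v^3 + 40*v^2 - 48*v) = (v - 4)*(v + 3)*(v^3 - 7*v^2 + 12*v) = (v - 4)*(v - 3)*(v + 3)*(v^2 - 4*v) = v*(v - 4)*(v - 3)*(v + 3)*(v - 4)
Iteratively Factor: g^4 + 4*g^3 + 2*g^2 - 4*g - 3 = (g - 1)*(g^3 + 5*g^2 + 7*g + 3) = (g - 1)*(g + 3)*(g^2 + 2*g + 1) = (g - 1)*(g + 1)*(g + 3)*(g + 1)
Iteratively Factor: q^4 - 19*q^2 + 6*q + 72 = (q - 3)*(q^3 + 3*q^2 - 10*q - 24) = (q - 3)^2*(q^2 + 6*q + 8) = (q - 3)^2*(q + 2)*(q + 4)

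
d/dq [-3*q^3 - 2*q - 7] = -9*q^2 - 2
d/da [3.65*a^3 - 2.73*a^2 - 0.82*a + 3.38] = 10.95*a^2 - 5.46*a - 0.82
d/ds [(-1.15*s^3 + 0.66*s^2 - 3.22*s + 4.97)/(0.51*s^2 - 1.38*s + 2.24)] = (-0.5865*s^4 + 3.174*s^3 - 6.9966*s^2 - 2.1126*s - 0.354200000000002)/(0.2601*s^4 - 1.4076*s^3 + 4.1892*s^2 - 6.1824*s + 5.0176)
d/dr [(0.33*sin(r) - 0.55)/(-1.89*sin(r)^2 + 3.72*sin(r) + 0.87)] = (0.6237*sin(r)^2 - 2.079*sin(r) + 2.3331)*cos(r)/(3.5721*sin(r)^4 - 14.0616*sin(r)^3 + 10.5498*sin(r)^2 + 6.4728*sin(r) + 0.7569)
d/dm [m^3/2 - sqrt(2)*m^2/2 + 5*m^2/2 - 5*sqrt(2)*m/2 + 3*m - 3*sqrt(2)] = 3*m^2/2 - sqrt(2)*m + 5*m - 5*sqrt(2)/2 + 3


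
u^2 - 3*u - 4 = (u - 4)*(u + 1)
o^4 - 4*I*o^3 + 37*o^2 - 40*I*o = o*(o - 8*I)*(o - I)*(o + 5*I)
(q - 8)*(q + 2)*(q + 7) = q^3 + q^2 - 58*q - 112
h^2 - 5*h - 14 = (h - 7)*(h + 2)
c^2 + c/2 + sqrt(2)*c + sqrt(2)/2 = (c + 1/2)*(c + sqrt(2))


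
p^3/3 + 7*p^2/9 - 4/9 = (p/3 + 1/3)*(p - 2/3)*(p + 2)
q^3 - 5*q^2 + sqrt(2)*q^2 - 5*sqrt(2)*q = q*(q - 5)*(q + sqrt(2))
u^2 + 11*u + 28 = (u + 4)*(u + 7)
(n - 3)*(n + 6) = n^2 + 3*n - 18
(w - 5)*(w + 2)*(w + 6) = w^3 + 3*w^2 - 28*w - 60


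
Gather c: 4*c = 4*c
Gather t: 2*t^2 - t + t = 2*t^2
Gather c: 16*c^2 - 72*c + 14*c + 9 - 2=16*c^2 - 58*c + 7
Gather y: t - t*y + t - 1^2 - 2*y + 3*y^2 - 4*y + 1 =2*t + 3*y^2 + y*(-t - 6)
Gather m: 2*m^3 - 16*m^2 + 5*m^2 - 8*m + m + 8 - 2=2*m^3 - 11*m^2 - 7*m + 6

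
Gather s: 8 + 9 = 17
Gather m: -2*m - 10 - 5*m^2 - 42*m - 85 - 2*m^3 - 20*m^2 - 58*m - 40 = -2*m^3 - 25*m^2 - 102*m - 135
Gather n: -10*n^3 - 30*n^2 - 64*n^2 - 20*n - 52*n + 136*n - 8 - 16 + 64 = -10*n^3 - 94*n^2 + 64*n + 40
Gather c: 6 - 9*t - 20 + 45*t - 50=36*t - 64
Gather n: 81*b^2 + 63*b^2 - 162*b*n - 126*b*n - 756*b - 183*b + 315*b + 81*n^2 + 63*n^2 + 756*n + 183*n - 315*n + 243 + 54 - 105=144*b^2 - 624*b + 144*n^2 + n*(624 - 288*b) + 192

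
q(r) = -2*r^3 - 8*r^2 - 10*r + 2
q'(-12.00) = -682.00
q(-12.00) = 2426.00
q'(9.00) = -640.00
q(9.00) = -2194.00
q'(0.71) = -24.38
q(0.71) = -9.85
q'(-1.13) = 0.42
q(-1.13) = 5.97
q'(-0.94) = -0.26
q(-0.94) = 5.99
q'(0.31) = -15.54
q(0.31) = -1.93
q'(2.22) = -75.09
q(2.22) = -81.51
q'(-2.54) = -8.07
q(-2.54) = 8.56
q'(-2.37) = -5.78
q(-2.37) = 7.39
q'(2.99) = -111.48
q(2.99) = -152.88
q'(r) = -6*r^2 - 16*r - 10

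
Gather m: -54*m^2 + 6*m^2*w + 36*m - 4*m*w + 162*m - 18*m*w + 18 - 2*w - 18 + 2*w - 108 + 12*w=m^2*(6*w - 54) + m*(198 - 22*w) + 12*w - 108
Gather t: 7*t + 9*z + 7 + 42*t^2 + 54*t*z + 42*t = 42*t^2 + t*(54*z + 49) + 9*z + 7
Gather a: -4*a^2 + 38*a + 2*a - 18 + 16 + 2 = -4*a^2 + 40*a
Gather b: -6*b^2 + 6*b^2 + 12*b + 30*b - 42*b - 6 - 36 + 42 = 0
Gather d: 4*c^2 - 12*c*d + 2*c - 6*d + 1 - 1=4*c^2 + 2*c + d*(-12*c - 6)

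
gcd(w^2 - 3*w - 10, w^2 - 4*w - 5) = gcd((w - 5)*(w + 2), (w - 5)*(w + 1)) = w - 5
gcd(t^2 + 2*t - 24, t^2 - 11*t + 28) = t - 4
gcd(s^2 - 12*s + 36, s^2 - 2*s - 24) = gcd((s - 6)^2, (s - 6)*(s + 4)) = s - 6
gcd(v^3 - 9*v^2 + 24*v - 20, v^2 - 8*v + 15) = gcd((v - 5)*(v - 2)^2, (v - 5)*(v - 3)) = v - 5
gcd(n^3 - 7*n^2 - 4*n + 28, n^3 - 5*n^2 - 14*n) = n^2 - 5*n - 14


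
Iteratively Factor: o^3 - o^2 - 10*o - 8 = (o + 2)*(o^2 - 3*o - 4) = (o - 4)*(o + 2)*(o + 1)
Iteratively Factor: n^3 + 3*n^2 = (n + 3)*(n^2) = n*(n + 3)*(n)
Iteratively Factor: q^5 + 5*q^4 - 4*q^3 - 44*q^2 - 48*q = (q + 2)*(q^4 + 3*q^3 - 10*q^2 - 24*q) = (q - 3)*(q + 2)*(q^3 + 6*q^2 + 8*q) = (q - 3)*(q + 2)^2*(q^2 + 4*q) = q*(q - 3)*(q + 2)^2*(q + 4)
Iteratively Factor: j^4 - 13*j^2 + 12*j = (j - 1)*(j^3 + j^2 - 12*j) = (j - 3)*(j - 1)*(j^2 + 4*j) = j*(j - 3)*(j - 1)*(j + 4)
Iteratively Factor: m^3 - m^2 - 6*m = (m)*(m^2 - m - 6) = m*(m + 2)*(m - 3)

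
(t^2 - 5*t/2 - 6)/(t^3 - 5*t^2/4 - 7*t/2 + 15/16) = 8*(t - 4)/(8*t^2 - 22*t + 5)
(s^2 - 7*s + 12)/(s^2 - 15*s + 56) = (s^2 - 7*s + 12)/(s^2 - 15*s + 56)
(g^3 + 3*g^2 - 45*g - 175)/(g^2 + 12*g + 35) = (g^2 - 2*g - 35)/(g + 7)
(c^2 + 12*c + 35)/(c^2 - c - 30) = (c + 7)/(c - 6)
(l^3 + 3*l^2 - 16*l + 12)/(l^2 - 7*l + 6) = (l^2 + 4*l - 12)/(l - 6)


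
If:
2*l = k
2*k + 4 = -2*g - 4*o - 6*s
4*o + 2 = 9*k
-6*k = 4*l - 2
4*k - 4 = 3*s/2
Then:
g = 29/8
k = 1/4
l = 1/8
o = 1/16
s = -2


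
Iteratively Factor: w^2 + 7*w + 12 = (w + 4)*(w + 3)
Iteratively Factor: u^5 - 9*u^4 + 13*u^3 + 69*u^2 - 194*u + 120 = (u - 2)*(u^4 - 7*u^3 - u^2 + 67*u - 60) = (u - 2)*(u - 1)*(u^3 - 6*u^2 - 7*u + 60) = (u - 5)*(u - 2)*(u - 1)*(u^2 - u - 12) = (u - 5)*(u - 2)*(u - 1)*(u + 3)*(u - 4)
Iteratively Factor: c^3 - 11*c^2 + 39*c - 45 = (c - 5)*(c^2 - 6*c + 9) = (c - 5)*(c - 3)*(c - 3)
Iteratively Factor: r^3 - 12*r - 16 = (r + 2)*(r^2 - 2*r - 8) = (r - 4)*(r + 2)*(r + 2)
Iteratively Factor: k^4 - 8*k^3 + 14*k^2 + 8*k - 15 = (k - 5)*(k^3 - 3*k^2 - k + 3) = (k - 5)*(k + 1)*(k^2 - 4*k + 3) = (k - 5)*(k - 1)*(k + 1)*(k - 3)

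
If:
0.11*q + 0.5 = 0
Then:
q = -4.55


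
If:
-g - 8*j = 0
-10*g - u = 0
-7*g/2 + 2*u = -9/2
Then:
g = 9/47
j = -9/376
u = -90/47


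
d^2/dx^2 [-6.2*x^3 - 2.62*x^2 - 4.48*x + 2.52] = -37.2*x - 5.24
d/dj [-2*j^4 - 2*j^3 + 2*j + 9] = -8*j^3 - 6*j^2 + 2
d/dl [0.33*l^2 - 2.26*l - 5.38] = 0.66*l - 2.26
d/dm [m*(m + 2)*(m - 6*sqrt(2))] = 3*m^2 - 12*sqrt(2)*m + 4*m - 12*sqrt(2)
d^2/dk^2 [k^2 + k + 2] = 2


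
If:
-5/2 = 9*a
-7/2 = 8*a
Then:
No Solution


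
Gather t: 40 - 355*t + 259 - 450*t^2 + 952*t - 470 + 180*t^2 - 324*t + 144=-270*t^2 + 273*t - 27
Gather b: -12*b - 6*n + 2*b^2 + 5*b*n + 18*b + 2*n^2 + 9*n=2*b^2 + b*(5*n + 6) + 2*n^2 + 3*n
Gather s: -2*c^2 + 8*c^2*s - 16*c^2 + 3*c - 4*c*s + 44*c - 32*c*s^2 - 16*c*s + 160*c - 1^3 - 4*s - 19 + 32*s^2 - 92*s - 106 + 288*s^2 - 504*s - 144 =-18*c^2 + 207*c + s^2*(320 - 32*c) + s*(8*c^2 - 20*c - 600) - 270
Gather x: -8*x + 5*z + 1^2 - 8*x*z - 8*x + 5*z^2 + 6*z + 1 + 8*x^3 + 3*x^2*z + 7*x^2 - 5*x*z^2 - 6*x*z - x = 8*x^3 + x^2*(3*z + 7) + x*(-5*z^2 - 14*z - 17) + 5*z^2 + 11*z + 2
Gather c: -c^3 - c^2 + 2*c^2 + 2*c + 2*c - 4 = -c^3 + c^2 + 4*c - 4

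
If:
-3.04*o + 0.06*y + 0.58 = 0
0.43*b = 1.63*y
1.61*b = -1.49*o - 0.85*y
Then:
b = -0.15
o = 0.19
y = -0.04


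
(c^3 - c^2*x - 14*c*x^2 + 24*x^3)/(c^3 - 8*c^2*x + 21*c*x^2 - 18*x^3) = (-c - 4*x)/(-c + 3*x)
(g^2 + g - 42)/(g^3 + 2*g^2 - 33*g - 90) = (g + 7)/(g^2 + 8*g + 15)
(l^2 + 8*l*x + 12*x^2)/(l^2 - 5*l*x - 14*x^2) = (-l - 6*x)/(-l + 7*x)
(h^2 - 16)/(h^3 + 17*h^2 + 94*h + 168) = (h - 4)/(h^2 + 13*h + 42)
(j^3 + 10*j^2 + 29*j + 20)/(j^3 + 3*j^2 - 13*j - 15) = (j + 4)/(j - 3)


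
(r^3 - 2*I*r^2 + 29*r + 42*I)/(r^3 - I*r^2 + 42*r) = (r^2 + 5*I*r - 6)/(r*(r + 6*I))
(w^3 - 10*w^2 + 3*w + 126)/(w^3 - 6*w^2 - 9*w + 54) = (w - 7)/(w - 3)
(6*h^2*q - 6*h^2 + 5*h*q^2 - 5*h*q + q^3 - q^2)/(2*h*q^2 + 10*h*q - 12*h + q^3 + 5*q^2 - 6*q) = (3*h + q)/(q + 6)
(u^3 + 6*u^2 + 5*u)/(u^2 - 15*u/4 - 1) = 4*u*(u^2 + 6*u + 5)/(4*u^2 - 15*u - 4)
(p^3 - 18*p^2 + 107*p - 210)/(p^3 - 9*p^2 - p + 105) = (p - 6)/(p + 3)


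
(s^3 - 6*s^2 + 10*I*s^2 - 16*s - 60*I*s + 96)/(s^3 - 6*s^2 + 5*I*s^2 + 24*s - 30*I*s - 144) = (s + 2*I)/(s - 3*I)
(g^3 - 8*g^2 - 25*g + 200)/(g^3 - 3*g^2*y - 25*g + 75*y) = (8 - g)/(-g + 3*y)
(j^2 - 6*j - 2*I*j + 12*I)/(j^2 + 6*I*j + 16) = (j - 6)/(j + 8*I)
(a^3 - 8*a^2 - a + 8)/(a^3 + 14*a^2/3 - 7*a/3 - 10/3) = 3*(a^2 - 7*a - 8)/(3*a^2 + 17*a + 10)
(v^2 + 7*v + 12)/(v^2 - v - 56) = (v^2 + 7*v + 12)/(v^2 - v - 56)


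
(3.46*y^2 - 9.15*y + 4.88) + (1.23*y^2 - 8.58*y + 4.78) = 4.69*y^2 - 17.73*y + 9.66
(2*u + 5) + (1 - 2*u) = 6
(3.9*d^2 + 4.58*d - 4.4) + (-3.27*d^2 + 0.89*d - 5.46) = 0.63*d^2 + 5.47*d - 9.86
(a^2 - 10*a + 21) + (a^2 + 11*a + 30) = 2*a^2 + a + 51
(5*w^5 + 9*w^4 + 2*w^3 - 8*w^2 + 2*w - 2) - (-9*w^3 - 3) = 5*w^5 + 9*w^4 + 11*w^3 - 8*w^2 + 2*w + 1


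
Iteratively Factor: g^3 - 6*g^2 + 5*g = (g - 5)*(g^2 - g) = g*(g - 5)*(g - 1)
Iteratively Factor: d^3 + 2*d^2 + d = (d)*(d^2 + 2*d + 1) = d*(d + 1)*(d + 1)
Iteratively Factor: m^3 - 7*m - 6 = (m - 3)*(m^2 + 3*m + 2) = (m - 3)*(m + 1)*(m + 2)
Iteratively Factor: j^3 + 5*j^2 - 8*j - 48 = (j + 4)*(j^2 + j - 12) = (j - 3)*(j + 4)*(j + 4)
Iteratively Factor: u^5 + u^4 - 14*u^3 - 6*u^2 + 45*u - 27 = (u + 3)*(u^4 - 2*u^3 - 8*u^2 + 18*u - 9) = (u - 1)*(u + 3)*(u^3 - u^2 - 9*u + 9) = (u - 1)^2*(u + 3)*(u^2 - 9) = (u - 1)^2*(u + 3)^2*(u - 3)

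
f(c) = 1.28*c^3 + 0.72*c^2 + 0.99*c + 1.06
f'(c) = 3.84*c^2 + 1.44*c + 0.99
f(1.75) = 11.86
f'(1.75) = 15.27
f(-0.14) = 0.93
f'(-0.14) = 0.86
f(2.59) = 30.69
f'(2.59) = 30.48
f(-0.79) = 0.10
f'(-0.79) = 2.25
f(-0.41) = 0.69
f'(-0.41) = 1.05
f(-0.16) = 0.91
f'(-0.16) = 0.86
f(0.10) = 1.17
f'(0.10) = 1.17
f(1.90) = 14.32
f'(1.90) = 17.59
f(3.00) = 45.07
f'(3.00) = 39.87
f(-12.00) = -2118.98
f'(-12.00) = 536.67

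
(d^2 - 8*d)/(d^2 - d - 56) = d/(d + 7)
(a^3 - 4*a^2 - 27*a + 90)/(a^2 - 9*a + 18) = a + 5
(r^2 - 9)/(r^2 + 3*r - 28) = (r^2 - 9)/(r^2 + 3*r - 28)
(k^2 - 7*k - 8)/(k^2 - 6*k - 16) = (k + 1)/(k + 2)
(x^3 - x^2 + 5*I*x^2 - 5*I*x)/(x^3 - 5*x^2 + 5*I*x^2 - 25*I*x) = (x - 1)/(x - 5)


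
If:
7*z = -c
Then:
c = -7*z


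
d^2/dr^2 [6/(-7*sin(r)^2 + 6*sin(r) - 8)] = 12*(98*sin(r)^4 - 63*sin(r)^3 - 241*sin(r)^2 + 150*sin(r) + 20)/(7*sin(r)^2 - 6*sin(r) + 8)^3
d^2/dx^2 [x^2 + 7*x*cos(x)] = -7*x*cos(x) - 14*sin(x) + 2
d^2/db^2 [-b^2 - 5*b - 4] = -2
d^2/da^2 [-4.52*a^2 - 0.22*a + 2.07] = -9.04000000000000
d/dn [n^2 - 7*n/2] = 2*n - 7/2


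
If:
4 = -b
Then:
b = -4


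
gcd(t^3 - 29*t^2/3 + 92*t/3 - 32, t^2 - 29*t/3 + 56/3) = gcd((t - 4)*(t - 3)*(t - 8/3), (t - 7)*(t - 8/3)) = t - 8/3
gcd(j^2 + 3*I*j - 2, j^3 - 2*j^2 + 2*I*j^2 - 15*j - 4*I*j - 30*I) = j + 2*I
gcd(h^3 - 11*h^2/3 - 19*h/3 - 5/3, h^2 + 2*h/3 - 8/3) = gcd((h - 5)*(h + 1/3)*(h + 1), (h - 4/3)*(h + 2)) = 1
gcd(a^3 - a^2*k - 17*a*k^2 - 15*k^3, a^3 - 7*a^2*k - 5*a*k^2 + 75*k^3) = a^2 - 2*a*k - 15*k^2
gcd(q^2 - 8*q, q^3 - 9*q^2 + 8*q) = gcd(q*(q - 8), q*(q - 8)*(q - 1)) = q^2 - 8*q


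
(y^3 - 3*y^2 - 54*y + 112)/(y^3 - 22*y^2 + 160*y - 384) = (y^2 + 5*y - 14)/(y^2 - 14*y + 48)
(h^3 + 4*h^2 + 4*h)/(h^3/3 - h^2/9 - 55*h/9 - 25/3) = 9*h*(h^2 + 4*h + 4)/(3*h^3 - h^2 - 55*h - 75)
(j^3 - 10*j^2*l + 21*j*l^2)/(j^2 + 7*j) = (j^2 - 10*j*l + 21*l^2)/(j + 7)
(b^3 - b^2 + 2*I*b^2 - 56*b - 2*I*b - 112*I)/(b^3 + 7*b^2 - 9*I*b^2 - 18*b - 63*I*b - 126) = (b^2 + 2*b*(-4 + I) - 16*I)/(b^2 - 9*I*b - 18)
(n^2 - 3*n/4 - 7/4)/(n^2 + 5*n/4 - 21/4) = (n + 1)/(n + 3)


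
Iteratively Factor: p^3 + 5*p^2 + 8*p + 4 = (p + 2)*(p^2 + 3*p + 2) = (p + 1)*(p + 2)*(p + 2)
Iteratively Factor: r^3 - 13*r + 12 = (r + 4)*(r^2 - 4*r + 3) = (r - 3)*(r + 4)*(r - 1)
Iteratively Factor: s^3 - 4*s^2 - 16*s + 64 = (s - 4)*(s^2 - 16) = (s - 4)*(s + 4)*(s - 4)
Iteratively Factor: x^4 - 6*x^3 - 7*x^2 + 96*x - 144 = (x + 4)*(x^3 - 10*x^2 + 33*x - 36) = (x - 3)*(x + 4)*(x^2 - 7*x + 12) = (x - 3)^2*(x + 4)*(x - 4)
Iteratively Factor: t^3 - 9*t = (t + 3)*(t^2 - 3*t) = t*(t + 3)*(t - 3)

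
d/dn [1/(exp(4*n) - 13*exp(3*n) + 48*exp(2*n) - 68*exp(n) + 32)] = (-4*exp(3*n) + 39*exp(2*n) - 96*exp(n) + 68)*exp(n)/(exp(4*n) - 13*exp(3*n) + 48*exp(2*n) - 68*exp(n) + 32)^2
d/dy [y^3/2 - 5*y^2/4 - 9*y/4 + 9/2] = 3*y^2/2 - 5*y/2 - 9/4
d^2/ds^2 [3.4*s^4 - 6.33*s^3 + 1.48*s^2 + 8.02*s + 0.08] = 40.8*s^2 - 37.98*s + 2.96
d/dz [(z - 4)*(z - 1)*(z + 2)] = 3*z^2 - 6*z - 6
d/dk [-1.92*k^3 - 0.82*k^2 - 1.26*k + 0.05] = -5.76*k^2 - 1.64*k - 1.26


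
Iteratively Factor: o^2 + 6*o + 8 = (o + 2)*(o + 4)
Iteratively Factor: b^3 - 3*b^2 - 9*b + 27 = (b - 3)*(b^2 - 9) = (b - 3)*(b + 3)*(b - 3)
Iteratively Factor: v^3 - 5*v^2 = (v)*(v^2 - 5*v) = v^2*(v - 5)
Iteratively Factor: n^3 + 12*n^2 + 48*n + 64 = (n + 4)*(n^2 + 8*n + 16) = (n + 4)^2*(n + 4)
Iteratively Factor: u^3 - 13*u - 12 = (u - 4)*(u^2 + 4*u + 3) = (u - 4)*(u + 1)*(u + 3)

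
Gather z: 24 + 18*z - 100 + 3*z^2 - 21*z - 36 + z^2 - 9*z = 4*z^2 - 12*z - 112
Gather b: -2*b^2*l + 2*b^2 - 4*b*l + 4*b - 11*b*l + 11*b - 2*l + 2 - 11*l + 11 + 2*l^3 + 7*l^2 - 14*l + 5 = b^2*(2 - 2*l) + b*(15 - 15*l) + 2*l^3 + 7*l^2 - 27*l + 18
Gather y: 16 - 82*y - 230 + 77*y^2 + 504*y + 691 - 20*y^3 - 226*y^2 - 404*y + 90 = -20*y^3 - 149*y^2 + 18*y + 567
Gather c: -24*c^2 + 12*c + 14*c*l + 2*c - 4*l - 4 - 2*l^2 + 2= -24*c^2 + c*(14*l + 14) - 2*l^2 - 4*l - 2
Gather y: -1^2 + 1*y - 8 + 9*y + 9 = 10*y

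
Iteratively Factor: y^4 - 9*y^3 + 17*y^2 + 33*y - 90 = (y - 5)*(y^3 - 4*y^2 - 3*y + 18) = (y - 5)*(y - 3)*(y^2 - y - 6) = (y - 5)*(y - 3)^2*(y + 2)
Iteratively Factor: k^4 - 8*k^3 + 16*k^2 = (k)*(k^3 - 8*k^2 + 16*k) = k*(k - 4)*(k^2 - 4*k) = k^2*(k - 4)*(k - 4)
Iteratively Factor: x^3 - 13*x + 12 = (x + 4)*(x^2 - 4*x + 3) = (x - 3)*(x + 4)*(x - 1)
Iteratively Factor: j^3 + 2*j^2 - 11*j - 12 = (j - 3)*(j^2 + 5*j + 4) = (j - 3)*(j + 4)*(j + 1)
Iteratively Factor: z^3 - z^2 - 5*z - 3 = (z - 3)*(z^2 + 2*z + 1) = (z - 3)*(z + 1)*(z + 1)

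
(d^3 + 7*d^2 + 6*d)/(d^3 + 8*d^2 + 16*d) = (d^2 + 7*d + 6)/(d^2 + 8*d + 16)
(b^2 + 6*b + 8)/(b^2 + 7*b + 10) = (b + 4)/(b + 5)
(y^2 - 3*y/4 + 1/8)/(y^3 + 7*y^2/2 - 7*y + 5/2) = (y - 1/4)/(y^2 + 4*y - 5)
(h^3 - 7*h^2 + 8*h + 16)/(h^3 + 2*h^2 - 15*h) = (h^3 - 7*h^2 + 8*h + 16)/(h*(h^2 + 2*h - 15))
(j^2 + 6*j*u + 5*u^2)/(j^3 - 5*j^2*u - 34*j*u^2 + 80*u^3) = (j + u)/(j^2 - 10*j*u + 16*u^2)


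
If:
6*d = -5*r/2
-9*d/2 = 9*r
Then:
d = 0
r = 0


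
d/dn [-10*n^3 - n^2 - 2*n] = -30*n^2 - 2*n - 2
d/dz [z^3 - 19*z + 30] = 3*z^2 - 19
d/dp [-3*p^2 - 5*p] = -6*p - 5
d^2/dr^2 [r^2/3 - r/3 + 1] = 2/3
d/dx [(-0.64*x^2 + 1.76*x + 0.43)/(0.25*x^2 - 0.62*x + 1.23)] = (-0.0431999999999999*x^2 - 1.7894*x + 2.4314)/(0.0625*x^4 - 0.31*x^3 + 0.9994*x^2 - 1.5252*x + 1.5129)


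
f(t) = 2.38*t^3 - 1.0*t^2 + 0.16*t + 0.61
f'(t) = 7.14*t^2 - 2.0*t + 0.16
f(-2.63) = -50.02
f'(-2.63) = 54.81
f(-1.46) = -9.16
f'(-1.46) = 18.30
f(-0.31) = 0.39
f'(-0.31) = 1.47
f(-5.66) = -463.88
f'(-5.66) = 240.21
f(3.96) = 133.36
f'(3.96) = 104.21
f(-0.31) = 0.39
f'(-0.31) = 1.47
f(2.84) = 47.52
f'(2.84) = 52.07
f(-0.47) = 0.07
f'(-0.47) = 2.68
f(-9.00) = -1816.85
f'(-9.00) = 596.50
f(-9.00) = -1816.85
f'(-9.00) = 596.50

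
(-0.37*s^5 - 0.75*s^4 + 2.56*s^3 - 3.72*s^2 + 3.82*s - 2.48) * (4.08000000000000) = -1.5096*s^5 - 3.06*s^4 + 10.4448*s^3 - 15.1776*s^2 + 15.5856*s - 10.1184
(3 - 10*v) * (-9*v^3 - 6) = 90*v^4 - 27*v^3 + 60*v - 18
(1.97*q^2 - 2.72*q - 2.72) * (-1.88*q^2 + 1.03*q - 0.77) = -3.7036*q^4 + 7.1427*q^3 + 0.7951*q^2 - 0.7072*q + 2.0944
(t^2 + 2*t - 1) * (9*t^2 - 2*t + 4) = 9*t^4 + 16*t^3 - 9*t^2 + 10*t - 4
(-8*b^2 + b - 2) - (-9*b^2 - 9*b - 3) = b^2 + 10*b + 1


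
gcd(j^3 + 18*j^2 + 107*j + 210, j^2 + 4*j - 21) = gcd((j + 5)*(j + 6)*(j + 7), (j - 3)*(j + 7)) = j + 7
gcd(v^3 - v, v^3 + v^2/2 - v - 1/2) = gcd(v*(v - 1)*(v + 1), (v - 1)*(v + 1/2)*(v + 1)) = v^2 - 1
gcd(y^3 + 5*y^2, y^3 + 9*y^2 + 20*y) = y^2 + 5*y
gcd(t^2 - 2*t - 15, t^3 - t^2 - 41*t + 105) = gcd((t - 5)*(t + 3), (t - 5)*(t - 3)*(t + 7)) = t - 5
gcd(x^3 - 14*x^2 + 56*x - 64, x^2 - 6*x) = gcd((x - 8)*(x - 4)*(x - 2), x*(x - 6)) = 1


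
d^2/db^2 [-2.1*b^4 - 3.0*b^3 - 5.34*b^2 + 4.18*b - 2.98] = -25.2*b^2 - 18.0*b - 10.68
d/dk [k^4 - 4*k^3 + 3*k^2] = 2*k*(2*k^2 - 6*k + 3)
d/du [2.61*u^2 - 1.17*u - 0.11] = 5.22*u - 1.17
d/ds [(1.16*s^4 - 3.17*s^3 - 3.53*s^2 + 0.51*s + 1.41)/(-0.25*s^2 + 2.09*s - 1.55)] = (-0.58*s^5 + 8.0657*s^4 - 20.4426*s^3 + 7.4903*s^2 + 11.648*s - 3.7374)/(0.0625*s^4 - 1.045*s^3 + 5.1431*s^2 - 6.479*s + 2.4025)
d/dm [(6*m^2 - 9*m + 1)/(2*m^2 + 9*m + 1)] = 2*(36*m^2 + 4*m - 9)/(4*m^4 + 36*m^3 + 85*m^2 + 18*m + 1)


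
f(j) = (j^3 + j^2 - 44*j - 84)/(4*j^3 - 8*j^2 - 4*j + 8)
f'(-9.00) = -0.02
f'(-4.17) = -0.07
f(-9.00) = 0.10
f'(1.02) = -39360.71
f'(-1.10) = 164.48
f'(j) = (-12*j^2 + 16*j + 4)*(j^3 + j^2 - 44*j - 84)/(4*j^3 - 8*j^2 - 4*j + 8)^2 + (3*j^2 + 2*j - 44)/(4*j^3 - 8*j^2 - 4*j + 8)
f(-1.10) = 13.72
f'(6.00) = 0.24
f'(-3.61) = -0.07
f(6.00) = -0.17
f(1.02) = 800.53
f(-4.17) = -0.11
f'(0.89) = -1290.36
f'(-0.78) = 31.19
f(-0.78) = -11.38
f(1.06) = 276.13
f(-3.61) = -0.15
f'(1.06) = -4359.52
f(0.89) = -131.80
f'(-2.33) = 0.23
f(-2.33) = -0.15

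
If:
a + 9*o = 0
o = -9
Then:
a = 81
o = -9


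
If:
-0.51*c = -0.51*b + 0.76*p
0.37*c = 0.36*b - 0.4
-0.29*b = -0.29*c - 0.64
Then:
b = 41.66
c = 39.45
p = 1.48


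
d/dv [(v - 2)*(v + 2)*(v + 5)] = 3*v^2 + 10*v - 4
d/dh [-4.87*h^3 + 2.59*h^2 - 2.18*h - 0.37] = -14.61*h^2 + 5.18*h - 2.18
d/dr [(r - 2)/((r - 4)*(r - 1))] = (-r^2 + 4*r - 6)/(r^4 - 10*r^3 + 33*r^2 - 40*r + 16)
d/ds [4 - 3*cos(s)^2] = 3*sin(2*s)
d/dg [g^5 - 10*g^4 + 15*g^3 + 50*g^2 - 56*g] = 5*g^4 - 40*g^3 + 45*g^2 + 100*g - 56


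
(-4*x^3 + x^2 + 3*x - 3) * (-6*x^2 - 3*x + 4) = 24*x^5 + 6*x^4 - 37*x^3 + 13*x^2 + 21*x - 12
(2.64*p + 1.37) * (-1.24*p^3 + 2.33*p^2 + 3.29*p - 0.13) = -3.2736*p^4 + 4.4524*p^3 + 11.8777*p^2 + 4.1641*p - 0.1781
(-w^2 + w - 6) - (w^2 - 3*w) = -2*w^2 + 4*w - 6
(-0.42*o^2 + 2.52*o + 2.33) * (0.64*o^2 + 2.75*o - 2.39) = -0.2688*o^4 + 0.4578*o^3 + 9.425*o^2 + 0.3847*o - 5.5687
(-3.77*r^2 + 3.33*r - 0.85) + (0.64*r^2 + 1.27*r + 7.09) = -3.13*r^2 + 4.6*r + 6.24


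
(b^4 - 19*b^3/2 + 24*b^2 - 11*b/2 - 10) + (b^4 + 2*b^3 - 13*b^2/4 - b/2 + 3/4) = 2*b^4 - 15*b^3/2 + 83*b^2/4 - 6*b - 37/4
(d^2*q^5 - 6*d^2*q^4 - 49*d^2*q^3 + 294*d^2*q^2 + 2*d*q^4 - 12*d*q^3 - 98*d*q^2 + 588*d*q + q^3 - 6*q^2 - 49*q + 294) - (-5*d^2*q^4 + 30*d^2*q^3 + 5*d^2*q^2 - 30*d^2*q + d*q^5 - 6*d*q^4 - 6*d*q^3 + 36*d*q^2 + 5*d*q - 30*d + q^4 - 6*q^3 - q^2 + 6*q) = d^2*q^5 - d^2*q^4 - 79*d^2*q^3 + 289*d^2*q^2 + 30*d^2*q - d*q^5 + 8*d*q^4 - 6*d*q^3 - 134*d*q^2 + 583*d*q + 30*d - q^4 + 7*q^3 - 5*q^2 - 55*q + 294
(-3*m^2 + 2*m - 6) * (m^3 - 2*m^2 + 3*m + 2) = -3*m^5 + 8*m^4 - 19*m^3 + 12*m^2 - 14*m - 12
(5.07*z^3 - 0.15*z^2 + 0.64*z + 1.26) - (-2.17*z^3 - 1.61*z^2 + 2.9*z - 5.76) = 7.24*z^3 + 1.46*z^2 - 2.26*z + 7.02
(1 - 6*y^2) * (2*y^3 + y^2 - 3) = -12*y^5 - 6*y^4 + 2*y^3 + 19*y^2 - 3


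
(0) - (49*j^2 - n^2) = -49*j^2 + n^2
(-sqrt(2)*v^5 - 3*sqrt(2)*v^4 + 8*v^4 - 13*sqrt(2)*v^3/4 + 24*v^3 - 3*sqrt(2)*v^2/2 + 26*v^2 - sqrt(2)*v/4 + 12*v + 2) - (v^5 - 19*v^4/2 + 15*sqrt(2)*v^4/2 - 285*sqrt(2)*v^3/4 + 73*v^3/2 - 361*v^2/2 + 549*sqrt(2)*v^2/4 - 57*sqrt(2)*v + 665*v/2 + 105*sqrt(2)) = -sqrt(2)*v^5 - v^5 - 21*sqrt(2)*v^4/2 + 35*v^4/2 - 25*v^3/2 + 68*sqrt(2)*v^3 - 555*sqrt(2)*v^2/4 + 413*v^2/2 - 641*v/2 + 227*sqrt(2)*v/4 - 105*sqrt(2) + 2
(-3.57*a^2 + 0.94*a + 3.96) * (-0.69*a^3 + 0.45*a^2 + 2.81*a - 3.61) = 2.4633*a^5 - 2.2551*a^4 - 12.3411*a^3 + 17.3111*a^2 + 7.7342*a - 14.2956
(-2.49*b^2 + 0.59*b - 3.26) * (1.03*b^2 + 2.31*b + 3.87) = -2.5647*b^4 - 5.1442*b^3 - 11.6312*b^2 - 5.2473*b - 12.6162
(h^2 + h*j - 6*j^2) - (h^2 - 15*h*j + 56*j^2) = 16*h*j - 62*j^2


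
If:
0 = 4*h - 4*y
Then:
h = y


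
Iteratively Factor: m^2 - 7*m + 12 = (m - 4)*(m - 3)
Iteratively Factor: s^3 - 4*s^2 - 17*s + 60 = (s + 4)*(s^2 - 8*s + 15) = (s - 5)*(s + 4)*(s - 3)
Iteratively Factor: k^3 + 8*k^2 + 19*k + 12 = (k + 1)*(k^2 + 7*k + 12) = (k + 1)*(k + 4)*(k + 3)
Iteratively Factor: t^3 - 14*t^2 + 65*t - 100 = (t - 4)*(t^2 - 10*t + 25) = (t - 5)*(t - 4)*(t - 5)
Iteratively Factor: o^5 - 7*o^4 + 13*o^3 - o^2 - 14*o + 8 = (o - 4)*(o^4 - 3*o^3 + o^2 + 3*o - 2) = (o - 4)*(o - 2)*(o^3 - o^2 - o + 1) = (o - 4)*(o - 2)*(o - 1)*(o^2 - 1) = (o - 4)*(o - 2)*(o - 1)^2*(o + 1)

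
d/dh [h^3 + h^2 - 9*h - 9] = 3*h^2 + 2*h - 9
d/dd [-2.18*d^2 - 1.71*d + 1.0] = -4.36*d - 1.71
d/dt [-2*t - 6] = -2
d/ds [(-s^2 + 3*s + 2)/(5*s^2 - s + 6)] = 2*(-7*s^2 - 16*s + 10)/(25*s^4 - 10*s^3 + 61*s^2 - 12*s + 36)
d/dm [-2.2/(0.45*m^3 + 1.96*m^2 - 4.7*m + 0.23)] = (2.97*m^2 + 8.624*m - 10.34)/(0.45*m^3 + 1.96*m^2 - 4.7*m + 0.23)^2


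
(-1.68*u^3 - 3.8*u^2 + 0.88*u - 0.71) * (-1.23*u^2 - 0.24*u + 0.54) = 2.0664*u^5 + 5.0772*u^4 - 1.0776*u^3 - 1.3899*u^2 + 0.6456*u - 0.3834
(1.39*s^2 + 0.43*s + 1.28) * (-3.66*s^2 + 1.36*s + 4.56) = -5.0874*s^4 + 0.3166*s^3 + 2.2384*s^2 + 3.7016*s + 5.8368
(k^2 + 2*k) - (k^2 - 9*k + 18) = 11*k - 18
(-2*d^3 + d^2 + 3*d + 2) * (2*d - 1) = -4*d^4 + 4*d^3 + 5*d^2 + d - 2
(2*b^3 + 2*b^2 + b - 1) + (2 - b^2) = 2*b^3 + b^2 + b + 1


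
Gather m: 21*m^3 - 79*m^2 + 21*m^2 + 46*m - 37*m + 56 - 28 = 21*m^3 - 58*m^2 + 9*m + 28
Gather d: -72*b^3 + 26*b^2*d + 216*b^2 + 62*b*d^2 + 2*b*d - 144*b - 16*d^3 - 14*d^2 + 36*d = -72*b^3 + 216*b^2 - 144*b - 16*d^3 + d^2*(62*b - 14) + d*(26*b^2 + 2*b + 36)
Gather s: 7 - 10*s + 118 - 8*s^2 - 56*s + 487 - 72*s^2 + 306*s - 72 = -80*s^2 + 240*s + 540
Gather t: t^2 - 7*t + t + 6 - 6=t^2 - 6*t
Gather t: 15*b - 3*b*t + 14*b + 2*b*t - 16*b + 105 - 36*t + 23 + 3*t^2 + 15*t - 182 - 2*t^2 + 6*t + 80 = 13*b + t^2 + t*(-b - 15) + 26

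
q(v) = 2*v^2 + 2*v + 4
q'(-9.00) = -34.00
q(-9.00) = 148.00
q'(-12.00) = -46.00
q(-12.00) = 268.00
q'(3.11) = 14.44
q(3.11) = 29.56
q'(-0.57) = -0.28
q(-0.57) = 3.51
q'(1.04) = 6.16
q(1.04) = 8.24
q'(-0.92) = -1.68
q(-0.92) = 3.85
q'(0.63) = 4.52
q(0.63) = 6.05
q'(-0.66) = -0.64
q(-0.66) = 3.55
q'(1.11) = 6.44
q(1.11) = 8.68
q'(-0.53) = -0.12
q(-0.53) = 3.50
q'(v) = 4*v + 2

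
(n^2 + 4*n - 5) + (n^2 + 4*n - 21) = 2*n^2 + 8*n - 26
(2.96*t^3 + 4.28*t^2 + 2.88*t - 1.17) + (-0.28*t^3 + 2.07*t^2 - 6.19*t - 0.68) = 2.68*t^3 + 6.35*t^2 - 3.31*t - 1.85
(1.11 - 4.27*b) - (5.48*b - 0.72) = 1.83 - 9.75*b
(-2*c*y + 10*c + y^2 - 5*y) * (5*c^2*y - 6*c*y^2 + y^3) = -10*c^3*y^2 + 50*c^3*y + 17*c^2*y^3 - 85*c^2*y^2 - 8*c*y^4 + 40*c*y^3 + y^5 - 5*y^4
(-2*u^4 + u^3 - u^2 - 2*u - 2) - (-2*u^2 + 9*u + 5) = -2*u^4 + u^3 + u^2 - 11*u - 7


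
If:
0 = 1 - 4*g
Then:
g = 1/4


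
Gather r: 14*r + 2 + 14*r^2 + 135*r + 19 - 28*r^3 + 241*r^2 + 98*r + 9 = -28*r^3 + 255*r^2 + 247*r + 30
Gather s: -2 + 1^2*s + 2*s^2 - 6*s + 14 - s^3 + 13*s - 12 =-s^3 + 2*s^2 + 8*s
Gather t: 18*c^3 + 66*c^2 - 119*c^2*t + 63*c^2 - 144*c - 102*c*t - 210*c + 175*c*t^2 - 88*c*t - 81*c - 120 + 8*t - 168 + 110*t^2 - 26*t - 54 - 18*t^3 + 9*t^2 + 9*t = 18*c^3 + 129*c^2 - 435*c - 18*t^3 + t^2*(175*c + 119) + t*(-119*c^2 - 190*c - 9) - 342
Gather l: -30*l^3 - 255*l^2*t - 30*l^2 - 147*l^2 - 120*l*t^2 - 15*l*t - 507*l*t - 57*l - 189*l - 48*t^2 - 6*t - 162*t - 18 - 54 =-30*l^3 + l^2*(-255*t - 177) + l*(-120*t^2 - 522*t - 246) - 48*t^2 - 168*t - 72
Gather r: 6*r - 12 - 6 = 6*r - 18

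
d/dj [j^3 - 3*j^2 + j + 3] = 3*j^2 - 6*j + 1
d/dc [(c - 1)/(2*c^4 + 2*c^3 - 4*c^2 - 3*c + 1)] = 2*(-3*c^4 + 2*c^3 + 5*c^2 - 4*c - 1)/(4*c^8 + 8*c^7 - 12*c^6 - 28*c^5 + 8*c^4 + 28*c^3 + c^2 - 6*c + 1)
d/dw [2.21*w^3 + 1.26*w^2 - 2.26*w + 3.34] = 6.63*w^2 + 2.52*w - 2.26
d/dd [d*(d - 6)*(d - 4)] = 3*d^2 - 20*d + 24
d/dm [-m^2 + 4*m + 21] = 4 - 2*m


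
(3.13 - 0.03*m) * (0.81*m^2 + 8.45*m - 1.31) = -0.0243*m^3 + 2.2818*m^2 + 26.4878*m - 4.1003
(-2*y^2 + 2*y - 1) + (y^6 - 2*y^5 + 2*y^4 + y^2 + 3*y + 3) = y^6 - 2*y^5 + 2*y^4 - y^2 + 5*y + 2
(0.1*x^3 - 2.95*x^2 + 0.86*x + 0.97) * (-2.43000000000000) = -0.243*x^3 + 7.1685*x^2 - 2.0898*x - 2.3571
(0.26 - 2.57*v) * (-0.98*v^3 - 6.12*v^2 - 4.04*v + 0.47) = 2.5186*v^4 + 15.4736*v^3 + 8.7916*v^2 - 2.2583*v + 0.1222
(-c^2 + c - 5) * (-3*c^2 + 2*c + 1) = 3*c^4 - 5*c^3 + 16*c^2 - 9*c - 5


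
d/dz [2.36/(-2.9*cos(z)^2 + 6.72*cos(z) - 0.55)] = (15.8592 - 13.688*cos(z))*sin(z)/(2.9*cos(z)^2 - 6.72*cos(z) + 0.55)^2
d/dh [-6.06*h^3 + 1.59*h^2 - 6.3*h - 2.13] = -18.18*h^2 + 3.18*h - 6.3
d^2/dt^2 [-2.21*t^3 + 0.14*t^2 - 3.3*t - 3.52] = 0.28 - 13.26*t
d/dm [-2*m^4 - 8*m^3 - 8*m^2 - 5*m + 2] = -8*m^3 - 24*m^2 - 16*m - 5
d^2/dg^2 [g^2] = 2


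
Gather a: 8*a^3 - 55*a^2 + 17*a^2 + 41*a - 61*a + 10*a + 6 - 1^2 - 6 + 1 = 8*a^3 - 38*a^2 - 10*a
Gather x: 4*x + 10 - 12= 4*x - 2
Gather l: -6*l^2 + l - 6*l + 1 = -6*l^2 - 5*l + 1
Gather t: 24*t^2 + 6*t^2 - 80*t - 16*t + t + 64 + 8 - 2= 30*t^2 - 95*t + 70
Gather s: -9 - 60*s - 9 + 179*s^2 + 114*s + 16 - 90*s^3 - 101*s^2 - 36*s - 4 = -90*s^3 + 78*s^2 + 18*s - 6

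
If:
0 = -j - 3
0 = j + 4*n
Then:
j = -3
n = 3/4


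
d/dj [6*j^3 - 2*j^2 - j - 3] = 18*j^2 - 4*j - 1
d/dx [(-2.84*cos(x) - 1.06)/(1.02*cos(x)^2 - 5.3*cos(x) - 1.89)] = (-2.8968*cos(x)^2 - 2.1624*cos(x) + 0.250400000000001)*sin(x)/(1.0404*cos(x)^4 - 10.812*cos(x)^3 + 24.2344*cos(x)^2 + 20.034*cos(x) + 3.5721)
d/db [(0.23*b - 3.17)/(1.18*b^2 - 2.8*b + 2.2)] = (-0.2714*b^2 + 7.4812*b - 8.37)/(1.3924*b^4 - 6.608*b^3 + 13.032*b^2 - 12.32*b + 4.84)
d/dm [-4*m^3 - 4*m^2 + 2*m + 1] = -12*m^2 - 8*m + 2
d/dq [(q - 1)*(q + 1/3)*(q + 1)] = 3*q^2 + 2*q/3 - 1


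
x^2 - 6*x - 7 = (x - 7)*(x + 1)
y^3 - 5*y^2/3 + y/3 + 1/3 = (y - 1)^2*(y + 1/3)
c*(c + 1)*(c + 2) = c^3 + 3*c^2 + 2*c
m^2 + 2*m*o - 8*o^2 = (m - 2*o)*(m + 4*o)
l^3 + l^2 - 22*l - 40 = (l - 5)*(l + 2)*(l + 4)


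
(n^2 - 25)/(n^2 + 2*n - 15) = (n - 5)/(n - 3)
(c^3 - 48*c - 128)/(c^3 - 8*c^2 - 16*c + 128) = (c + 4)/(c - 4)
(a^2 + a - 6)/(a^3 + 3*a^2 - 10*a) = (a + 3)/(a*(a + 5))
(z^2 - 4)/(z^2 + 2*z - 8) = (z + 2)/(z + 4)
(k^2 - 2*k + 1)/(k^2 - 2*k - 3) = (-k^2 + 2*k - 1)/(-k^2 + 2*k + 3)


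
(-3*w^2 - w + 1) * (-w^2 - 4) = 3*w^4 + w^3 + 11*w^2 + 4*w - 4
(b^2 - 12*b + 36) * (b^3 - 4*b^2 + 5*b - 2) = b^5 - 16*b^4 + 89*b^3 - 206*b^2 + 204*b - 72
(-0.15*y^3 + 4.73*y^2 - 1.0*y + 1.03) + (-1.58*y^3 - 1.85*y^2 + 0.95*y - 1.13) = -1.73*y^3 + 2.88*y^2 - 0.05*y - 0.0999999999999999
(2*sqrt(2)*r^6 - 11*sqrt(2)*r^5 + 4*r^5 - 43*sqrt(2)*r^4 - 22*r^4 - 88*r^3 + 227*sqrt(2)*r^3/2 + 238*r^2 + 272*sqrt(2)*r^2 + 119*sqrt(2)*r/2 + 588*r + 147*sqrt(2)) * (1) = 2*sqrt(2)*r^6 - 11*sqrt(2)*r^5 + 4*r^5 - 43*sqrt(2)*r^4 - 22*r^4 - 88*r^3 + 227*sqrt(2)*r^3/2 + 238*r^2 + 272*sqrt(2)*r^2 + 119*sqrt(2)*r/2 + 588*r + 147*sqrt(2)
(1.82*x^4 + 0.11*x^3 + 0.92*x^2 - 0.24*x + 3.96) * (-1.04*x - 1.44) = -1.8928*x^5 - 2.7352*x^4 - 1.1152*x^3 - 1.0752*x^2 - 3.7728*x - 5.7024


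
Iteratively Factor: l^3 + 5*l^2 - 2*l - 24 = (l + 3)*(l^2 + 2*l - 8) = (l - 2)*(l + 3)*(l + 4)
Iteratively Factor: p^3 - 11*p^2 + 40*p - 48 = (p - 3)*(p^2 - 8*p + 16) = (p - 4)*(p - 3)*(p - 4)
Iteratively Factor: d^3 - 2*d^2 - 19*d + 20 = (d + 4)*(d^2 - 6*d + 5) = (d - 5)*(d + 4)*(d - 1)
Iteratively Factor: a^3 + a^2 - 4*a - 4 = (a + 2)*(a^2 - a - 2) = (a + 1)*(a + 2)*(a - 2)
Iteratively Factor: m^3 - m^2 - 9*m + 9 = (m - 1)*(m^2 - 9) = (m - 3)*(m - 1)*(m + 3)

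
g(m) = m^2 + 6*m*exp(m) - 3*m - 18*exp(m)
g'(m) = 6*m*exp(m) + 2*m - 12*exp(m) - 3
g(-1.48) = 0.51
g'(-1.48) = -10.71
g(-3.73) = 24.13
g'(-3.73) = -11.28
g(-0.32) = -13.40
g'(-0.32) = -13.75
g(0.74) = -30.09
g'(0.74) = -17.37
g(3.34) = 58.70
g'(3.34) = 230.56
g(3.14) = 19.85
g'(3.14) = 161.31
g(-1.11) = -3.56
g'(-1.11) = -11.37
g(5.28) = 2698.38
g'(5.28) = 3872.12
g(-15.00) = 270.00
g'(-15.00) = -33.00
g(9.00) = 291765.02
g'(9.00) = 340344.52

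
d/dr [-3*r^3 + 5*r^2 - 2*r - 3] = -9*r^2 + 10*r - 2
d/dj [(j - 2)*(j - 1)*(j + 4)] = 3*j^2 + 2*j - 10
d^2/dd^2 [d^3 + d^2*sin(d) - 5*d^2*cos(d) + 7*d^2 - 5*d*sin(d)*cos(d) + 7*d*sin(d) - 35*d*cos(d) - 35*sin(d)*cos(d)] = -d^2*sin(d) + 5*d^2*cos(d) + 13*d*sin(d) + 10*d*sin(2*d) + 39*d*cos(d) + 6*d + 72*sin(d) + 70*sin(2*d) + 4*cos(d) - 10*cos(2*d) + 14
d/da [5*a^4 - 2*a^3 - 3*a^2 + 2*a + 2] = 20*a^3 - 6*a^2 - 6*a + 2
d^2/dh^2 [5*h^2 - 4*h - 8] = 10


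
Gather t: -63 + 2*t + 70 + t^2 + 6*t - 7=t^2 + 8*t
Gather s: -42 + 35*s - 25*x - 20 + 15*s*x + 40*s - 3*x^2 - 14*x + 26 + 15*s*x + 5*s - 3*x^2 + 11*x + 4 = s*(30*x + 80) - 6*x^2 - 28*x - 32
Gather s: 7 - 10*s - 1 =6 - 10*s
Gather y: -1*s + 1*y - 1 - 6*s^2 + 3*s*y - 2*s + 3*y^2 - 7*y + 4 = -6*s^2 - 3*s + 3*y^2 + y*(3*s - 6) + 3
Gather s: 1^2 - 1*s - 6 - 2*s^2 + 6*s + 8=-2*s^2 + 5*s + 3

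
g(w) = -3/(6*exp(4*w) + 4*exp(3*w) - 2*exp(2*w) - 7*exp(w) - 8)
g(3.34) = -0.00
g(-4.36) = 0.37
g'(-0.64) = -0.03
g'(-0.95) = -0.05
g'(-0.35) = 0.08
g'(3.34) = 0.00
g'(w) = -3*(-24*exp(4*w) - 12*exp(3*w) + 4*exp(2*w) + 7*exp(w))/(6*exp(4*w) + 4*exp(3*w) - 2*exp(2*w) - 7*exp(w) - 8)^2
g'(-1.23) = -0.06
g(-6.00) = 0.37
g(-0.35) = 0.27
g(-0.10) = 0.33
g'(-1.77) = -0.04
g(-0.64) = 0.27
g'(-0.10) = 0.57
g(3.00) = 0.00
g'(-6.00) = 0.00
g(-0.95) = 0.28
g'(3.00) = 0.00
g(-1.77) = 0.33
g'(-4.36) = -0.00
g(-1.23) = 0.30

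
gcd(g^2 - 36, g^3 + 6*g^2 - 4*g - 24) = g + 6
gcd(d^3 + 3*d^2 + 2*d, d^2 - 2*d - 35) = 1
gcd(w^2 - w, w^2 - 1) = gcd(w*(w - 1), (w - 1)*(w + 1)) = w - 1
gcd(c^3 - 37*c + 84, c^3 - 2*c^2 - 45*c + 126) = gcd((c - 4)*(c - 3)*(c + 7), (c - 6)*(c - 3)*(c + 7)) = c^2 + 4*c - 21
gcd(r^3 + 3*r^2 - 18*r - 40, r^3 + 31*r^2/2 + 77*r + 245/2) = r + 5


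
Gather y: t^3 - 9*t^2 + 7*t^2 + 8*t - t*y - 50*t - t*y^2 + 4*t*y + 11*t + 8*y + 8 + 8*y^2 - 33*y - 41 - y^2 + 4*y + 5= t^3 - 2*t^2 - 31*t + y^2*(7 - t) + y*(3*t - 21) - 28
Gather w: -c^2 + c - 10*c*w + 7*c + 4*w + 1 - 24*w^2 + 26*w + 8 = -c^2 + 8*c - 24*w^2 + w*(30 - 10*c) + 9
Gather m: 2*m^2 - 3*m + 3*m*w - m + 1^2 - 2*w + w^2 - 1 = 2*m^2 + m*(3*w - 4) + w^2 - 2*w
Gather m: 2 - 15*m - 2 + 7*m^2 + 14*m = 7*m^2 - m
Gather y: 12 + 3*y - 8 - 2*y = y + 4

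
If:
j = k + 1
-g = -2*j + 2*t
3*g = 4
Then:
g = 4/3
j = t + 2/3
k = t - 1/3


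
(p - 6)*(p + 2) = p^2 - 4*p - 12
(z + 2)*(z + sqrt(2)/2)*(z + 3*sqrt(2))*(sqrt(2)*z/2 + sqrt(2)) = sqrt(2)*z^4/2 + 2*sqrt(2)*z^3 + 7*z^3/2 + 7*sqrt(2)*z^2/2 + 14*z^2 + 6*sqrt(2)*z + 14*z + 6*sqrt(2)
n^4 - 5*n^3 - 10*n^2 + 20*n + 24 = (n - 6)*(n - 2)*(n + 1)*(n + 2)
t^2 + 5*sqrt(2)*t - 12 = (t - sqrt(2))*(t + 6*sqrt(2))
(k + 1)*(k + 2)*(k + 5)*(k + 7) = k^4 + 15*k^3 + 73*k^2 + 129*k + 70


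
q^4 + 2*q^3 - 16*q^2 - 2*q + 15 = (q - 3)*(q - 1)*(q + 1)*(q + 5)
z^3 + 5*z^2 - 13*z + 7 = (z - 1)^2*(z + 7)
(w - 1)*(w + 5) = w^2 + 4*w - 5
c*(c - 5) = c^2 - 5*c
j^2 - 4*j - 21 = (j - 7)*(j + 3)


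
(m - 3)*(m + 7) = m^2 + 4*m - 21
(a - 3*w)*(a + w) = a^2 - 2*a*w - 3*w^2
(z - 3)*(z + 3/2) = z^2 - 3*z/2 - 9/2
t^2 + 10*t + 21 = (t + 3)*(t + 7)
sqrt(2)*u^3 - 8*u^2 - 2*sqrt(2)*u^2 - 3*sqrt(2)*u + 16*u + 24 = (u - 3)*(u - 4*sqrt(2))*(sqrt(2)*u + sqrt(2))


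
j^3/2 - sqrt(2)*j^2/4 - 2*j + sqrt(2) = (j/2 + 1)*(j - 2)*(j - sqrt(2)/2)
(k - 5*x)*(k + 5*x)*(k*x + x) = k^3*x + k^2*x - 25*k*x^3 - 25*x^3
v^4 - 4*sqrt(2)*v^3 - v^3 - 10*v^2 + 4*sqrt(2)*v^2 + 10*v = v*(v - 1)*(v - 5*sqrt(2))*(v + sqrt(2))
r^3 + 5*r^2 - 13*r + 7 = (r - 1)^2*(r + 7)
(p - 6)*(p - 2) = p^2 - 8*p + 12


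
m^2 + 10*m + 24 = (m + 4)*(m + 6)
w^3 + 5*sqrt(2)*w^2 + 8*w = w*(w + sqrt(2))*(w + 4*sqrt(2))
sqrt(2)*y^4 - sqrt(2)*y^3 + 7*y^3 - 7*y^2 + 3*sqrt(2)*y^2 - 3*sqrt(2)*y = y*(y - 1)*(y + 3*sqrt(2))*(sqrt(2)*y + 1)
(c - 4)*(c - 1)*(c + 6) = c^3 + c^2 - 26*c + 24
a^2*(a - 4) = a^3 - 4*a^2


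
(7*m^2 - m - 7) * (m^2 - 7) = 7*m^4 - m^3 - 56*m^2 + 7*m + 49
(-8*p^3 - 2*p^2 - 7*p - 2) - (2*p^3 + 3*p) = -10*p^3 - 2*p^2 - 10*p - 2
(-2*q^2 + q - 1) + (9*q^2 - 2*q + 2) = 7*q^2 - q + 1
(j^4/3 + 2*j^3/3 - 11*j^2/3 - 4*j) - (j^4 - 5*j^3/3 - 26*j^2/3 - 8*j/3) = -2*j^4/3 + 7*j^3/3 + 5*j^2 - 4*j/3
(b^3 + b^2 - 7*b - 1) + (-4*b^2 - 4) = b^3 - 3*b^2 - 7*b - 5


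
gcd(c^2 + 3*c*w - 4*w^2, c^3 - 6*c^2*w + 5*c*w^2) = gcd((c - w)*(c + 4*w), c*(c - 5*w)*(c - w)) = -c + w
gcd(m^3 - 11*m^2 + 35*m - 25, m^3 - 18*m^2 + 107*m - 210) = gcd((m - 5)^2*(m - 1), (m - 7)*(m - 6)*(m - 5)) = m - 5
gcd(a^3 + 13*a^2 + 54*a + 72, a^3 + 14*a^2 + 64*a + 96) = a^2 + 10*a + 24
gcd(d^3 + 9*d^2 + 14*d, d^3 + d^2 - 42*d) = d^2 + 7*d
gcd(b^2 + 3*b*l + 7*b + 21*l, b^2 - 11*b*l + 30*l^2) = 1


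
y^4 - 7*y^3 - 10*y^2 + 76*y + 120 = (y - 6)*(y - 5)*(y + 2)^2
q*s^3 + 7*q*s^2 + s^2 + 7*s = s*(s + 7)*(q*s + 1)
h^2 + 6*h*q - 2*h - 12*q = (h - 2)*(h + 6*q)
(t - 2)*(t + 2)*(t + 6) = t^3 + 6*t^2 - 4*t - 24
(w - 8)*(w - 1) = w^2 - 9*w + 8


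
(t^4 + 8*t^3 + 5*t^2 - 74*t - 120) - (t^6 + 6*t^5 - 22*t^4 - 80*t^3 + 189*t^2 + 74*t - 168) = -t^6 - 6*t^5 + 23*t^4 + 88*t^3 - 184*t^2 - 148*t + 48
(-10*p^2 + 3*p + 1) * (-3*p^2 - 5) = 30*p^4 - 9*p^3 + 47*p^2 - 15*p - 5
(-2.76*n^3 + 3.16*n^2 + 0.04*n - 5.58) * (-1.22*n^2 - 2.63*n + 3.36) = 3.3672*n^5 + 3.4036*n^4 - 17.6332*n^3 + 17.32*n^2 + 14.8098*n - 18.7488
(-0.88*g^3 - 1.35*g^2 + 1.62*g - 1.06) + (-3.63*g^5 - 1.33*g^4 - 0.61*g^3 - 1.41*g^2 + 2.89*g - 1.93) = -3.63*g^5 - 1.33*g^4 - 1.49*g^3 - 2.76*g^2 + 4.51*g - 2.99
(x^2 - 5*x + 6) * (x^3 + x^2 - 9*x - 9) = x^5 - 4*x^4 - 8*x^3 + 42*x^2 - 9*x - 54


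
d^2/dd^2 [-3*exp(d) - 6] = -3*exp(d)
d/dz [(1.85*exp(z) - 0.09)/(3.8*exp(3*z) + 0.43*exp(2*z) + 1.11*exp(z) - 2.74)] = (-14.06*exp(3*z) + 0.2305*exp(2*z) + 0.0773999999999999*exp(z) - 4.9691)*exp(z)/(14.44*exp(6*z) + 3.268*exp(5*z) + 8.6209*exp(4*z) - 19.8694*exp(3*z) - 1.1243*exp(2*z) - 6.0828*exp(z) + 7.5076)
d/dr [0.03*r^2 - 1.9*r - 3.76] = 0.06*r - 1.9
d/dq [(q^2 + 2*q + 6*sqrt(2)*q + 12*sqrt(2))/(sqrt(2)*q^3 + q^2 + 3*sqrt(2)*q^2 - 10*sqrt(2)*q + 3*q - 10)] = (2*(q + 1 + 3*sqrt(2))*(sqrt(2)*q^3 + q^2 + 3*sqrt(2)*q^2 - 10*sqrt(2)*q + 3*q - 10) - (q^2 + 2*q + 6*sqrt(2)*q + 12*sqrt(2))*(3*sqrt(2)*q^2 + 2*q + 6*sqrt(2)*q - 10*sqrt(2) + 3))/(sqrt(2)*q^3 + q^2 + 3*sqrt(2)*q^2 - 10*sqrt(2)*q + 3*q - 10)^2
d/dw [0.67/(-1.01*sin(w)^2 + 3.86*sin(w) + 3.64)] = (1.3534*sin(w) - 2.5862)*cos(w)/(-1.01*sin(w)^2 + 3.86*sin(w) + 3.64)^2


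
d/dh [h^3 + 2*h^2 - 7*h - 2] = 3*h^2 + 4*h - 7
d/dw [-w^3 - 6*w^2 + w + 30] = -3*w^2 - 12*w + 1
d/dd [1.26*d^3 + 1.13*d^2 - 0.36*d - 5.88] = 3.78*d^2 + 2.26*d - 0.36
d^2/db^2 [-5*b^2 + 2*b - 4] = -10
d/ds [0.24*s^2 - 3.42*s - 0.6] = 0.48*s - 3.42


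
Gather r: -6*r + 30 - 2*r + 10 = 40 - 8*r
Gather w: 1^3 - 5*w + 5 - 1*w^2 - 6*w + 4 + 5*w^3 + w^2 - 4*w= 5*w^3 - 15*w + 10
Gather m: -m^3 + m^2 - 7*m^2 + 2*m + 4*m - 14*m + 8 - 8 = -m^3 - 6*m^2 - 8*m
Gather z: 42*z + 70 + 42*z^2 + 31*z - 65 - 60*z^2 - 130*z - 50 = -18*z^2 - 57*z - 45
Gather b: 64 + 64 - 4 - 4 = 120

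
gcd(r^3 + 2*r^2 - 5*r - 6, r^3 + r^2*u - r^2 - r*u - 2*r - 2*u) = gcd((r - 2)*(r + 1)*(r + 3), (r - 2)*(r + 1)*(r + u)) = r^2 - r - 2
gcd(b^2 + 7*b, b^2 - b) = b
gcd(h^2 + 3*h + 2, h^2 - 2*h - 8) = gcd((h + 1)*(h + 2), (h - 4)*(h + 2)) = h + 2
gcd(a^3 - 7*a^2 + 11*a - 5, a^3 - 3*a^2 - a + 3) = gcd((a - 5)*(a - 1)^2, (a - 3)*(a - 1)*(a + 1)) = a - 1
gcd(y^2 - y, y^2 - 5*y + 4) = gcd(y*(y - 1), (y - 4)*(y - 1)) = y - 1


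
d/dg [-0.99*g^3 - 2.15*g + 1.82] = -2.97*g^2 - 2.15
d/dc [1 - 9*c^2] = -18*c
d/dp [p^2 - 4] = 2*p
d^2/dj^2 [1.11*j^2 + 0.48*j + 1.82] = 2.22000000000000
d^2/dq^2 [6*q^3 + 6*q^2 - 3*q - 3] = 36*q + 12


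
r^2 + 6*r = r*(r + 6)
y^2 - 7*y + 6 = (y - 6)*(y - 1)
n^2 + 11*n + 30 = (n + 5)*(n + 6)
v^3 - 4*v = v*(v - 2)*(v + 2)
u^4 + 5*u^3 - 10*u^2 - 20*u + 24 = (u - 2)*(u - 1)*(u + 2)*(u + 6)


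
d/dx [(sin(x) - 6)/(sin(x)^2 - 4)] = (12*sin(x) + cos(x)^2 - 5)*cos(x)/(sin(x)^2 - 4)^2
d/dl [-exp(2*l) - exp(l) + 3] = (-2*exp(l) - 1)*exp(l)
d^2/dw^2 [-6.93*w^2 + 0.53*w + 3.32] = -13.8600000000000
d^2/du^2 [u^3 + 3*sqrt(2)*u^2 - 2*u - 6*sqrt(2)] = 6*u + 6*sqrt(2)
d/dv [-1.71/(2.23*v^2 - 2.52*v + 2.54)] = (7.6266*v - 4.3092)/(2.23*v^2 - 2.52*v + 2.54)^2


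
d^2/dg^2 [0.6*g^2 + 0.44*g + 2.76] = 1.20000000000000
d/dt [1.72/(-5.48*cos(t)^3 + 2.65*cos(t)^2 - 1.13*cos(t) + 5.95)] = (-28.2768*cos(t)^2 + 9.116*cos(t) - 1.9436)*sin(t)/(5.48*cos(t)^3 - 2.65*cos(t)^2 + 1.13*cos(t) - 5.95)^2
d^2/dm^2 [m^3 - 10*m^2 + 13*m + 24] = 6*m - 20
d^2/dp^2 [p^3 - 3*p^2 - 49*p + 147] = 6*p - 6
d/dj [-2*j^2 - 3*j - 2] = -4*j - 3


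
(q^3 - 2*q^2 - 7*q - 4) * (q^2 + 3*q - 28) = q^5 + q^4 - 41*q^3 + 31*q^2 + 184*q + 112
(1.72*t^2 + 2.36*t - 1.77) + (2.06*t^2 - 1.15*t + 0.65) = 3.78*t^2 + 1.21*t - 1.12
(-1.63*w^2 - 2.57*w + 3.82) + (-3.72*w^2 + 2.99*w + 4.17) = -5.35*w^2 + 0.42*w + 7.99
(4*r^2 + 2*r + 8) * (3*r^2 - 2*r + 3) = 12*r^4 - 2*r^3 + 32*r^2 - 10*r + 24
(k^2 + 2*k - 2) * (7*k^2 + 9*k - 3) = 7*k^4 + 23*k^3 + k^2 - 24*k + 6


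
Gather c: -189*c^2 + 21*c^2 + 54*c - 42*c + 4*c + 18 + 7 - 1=-168*c^2 + 16*c + 24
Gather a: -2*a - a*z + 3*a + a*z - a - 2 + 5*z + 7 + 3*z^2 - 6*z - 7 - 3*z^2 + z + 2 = 0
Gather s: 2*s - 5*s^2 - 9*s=-5*s^2 - 7*s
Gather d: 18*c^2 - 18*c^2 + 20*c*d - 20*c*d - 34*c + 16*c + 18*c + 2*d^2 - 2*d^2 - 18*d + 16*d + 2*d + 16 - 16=0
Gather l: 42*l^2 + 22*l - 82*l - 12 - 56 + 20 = 42*l^2 - 60*l - 48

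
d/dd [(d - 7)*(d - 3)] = 2*d - 10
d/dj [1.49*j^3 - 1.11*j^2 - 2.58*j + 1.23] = 4.47*j^2 - 2.22*j - 2.58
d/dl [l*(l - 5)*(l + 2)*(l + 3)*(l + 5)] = 5*l^4 + 20*l^3 - 57*l^2 - 250*l - 150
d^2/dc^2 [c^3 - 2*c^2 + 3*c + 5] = 6*c - 4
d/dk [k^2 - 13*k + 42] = 2*k - 13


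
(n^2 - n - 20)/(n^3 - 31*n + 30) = (n + 4)/(n^2 + 5*n - 6)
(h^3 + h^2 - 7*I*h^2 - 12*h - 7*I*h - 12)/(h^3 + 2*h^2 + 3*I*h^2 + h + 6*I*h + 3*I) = (h^2 - 7*I*h - 12)/(h^2 + h*(1 + 3*I) + 3*I)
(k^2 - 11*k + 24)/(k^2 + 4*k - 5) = (k^2 - 11*k + 24)/(k^2 + 4*k - 5)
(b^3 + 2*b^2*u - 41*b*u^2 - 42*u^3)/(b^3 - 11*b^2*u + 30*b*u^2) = (-b^2 - 8*b*u - 7*u^2)/(b*(-b + 5*u))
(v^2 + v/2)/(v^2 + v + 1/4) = 2*v/(2*v + 1)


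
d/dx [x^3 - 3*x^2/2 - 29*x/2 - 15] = 3*x^2 - 3*x - 29/2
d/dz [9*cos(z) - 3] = -9*sin(z)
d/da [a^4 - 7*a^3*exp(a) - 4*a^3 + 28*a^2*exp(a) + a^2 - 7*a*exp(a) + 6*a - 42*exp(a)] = -7*a^3*exp(a) + 4*a^3 + 7*a^2*exp(a) - 12*a^2 + 49*a*exp(a) + 2*a - 49*exp(a) + 6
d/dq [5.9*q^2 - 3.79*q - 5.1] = 11.8*q - 3.79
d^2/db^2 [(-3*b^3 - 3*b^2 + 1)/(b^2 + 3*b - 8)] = 14*(-6*b^3 + 21*b^2 - 81*b - 25)/(b^6 + 9*b^5 + 3*b^4 - 117*b^3 - 24*b^2 + 576*b - 512)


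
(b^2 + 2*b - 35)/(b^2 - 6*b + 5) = (b + 7)/(b - 1)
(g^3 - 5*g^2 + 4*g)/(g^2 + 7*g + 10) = g*(g^2 - 5*g + 4)/(g^2 + 7*g + 10)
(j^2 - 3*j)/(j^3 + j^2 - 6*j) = (j - 3)/(j^2 + j - 6)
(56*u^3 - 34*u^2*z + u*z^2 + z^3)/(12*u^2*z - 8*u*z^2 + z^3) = (-28*u^2 + 3*u*z + z^2)/(z*(-6*u + z))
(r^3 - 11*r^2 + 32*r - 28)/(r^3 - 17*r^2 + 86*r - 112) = (r - 2)/(r - 8)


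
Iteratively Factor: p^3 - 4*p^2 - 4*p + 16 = (p + 2)*(p^2 - 6*p + 8) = (p - 4)*(p + 2)*(p - 2)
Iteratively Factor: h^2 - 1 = (h + 1)*(h - 1)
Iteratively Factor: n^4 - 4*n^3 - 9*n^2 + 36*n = (n)*(n^3 - 4*n^2 - 9*n + 36) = n*(n + 3)*(n^2 - 7*n + 12) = n*(n - 3)*(n + 3)*(n - 4)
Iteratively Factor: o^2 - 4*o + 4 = (o - 2)*(o - 2)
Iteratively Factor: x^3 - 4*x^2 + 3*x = (x)*(x^2 - 4*x + 3) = x*(x - 3)*(x - 1)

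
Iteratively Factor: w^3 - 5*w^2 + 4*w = (w - 4)*(w^2 - w) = (w - 4)*(w - 1)*(w)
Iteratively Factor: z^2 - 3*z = (z - 3)*(z)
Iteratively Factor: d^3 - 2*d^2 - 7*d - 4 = (d + 1)*(d^2 - 3*d - 4) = (d - 4)*(d + 1)*(d + 1)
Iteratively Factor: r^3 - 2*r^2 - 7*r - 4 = (r + 1)*(r^2 - 3*r - 4) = (r + 1)^2*(r - 4)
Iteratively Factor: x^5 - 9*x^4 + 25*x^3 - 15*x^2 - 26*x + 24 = (x + 1)*(x^4 - 10*x^3 + 35*x^2 - 50*x + 24) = (x - 4)*(x + 1)*(x^3 - 6*x^2 + 11*x - 6) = (x - 4)*(x - 1)*(x + 1)*(x^2 - 5*x + 6) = (x - 4)*(x - 3)*(x - 1)*(x + 1)*(x - 2)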